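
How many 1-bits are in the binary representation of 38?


0b100110 has 3 set bits

3


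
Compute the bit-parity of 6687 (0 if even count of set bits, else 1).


0b1101000011111 has 8 ones => parity 0

0


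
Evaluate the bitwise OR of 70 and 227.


0b1000110 | 0b11100011 = 0b11100111 = 231

231


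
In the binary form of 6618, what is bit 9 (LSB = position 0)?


0b1100111011010, position 9 = 0

0


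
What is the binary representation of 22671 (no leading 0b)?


22671 = 101100010001111 in binary

101100010001111


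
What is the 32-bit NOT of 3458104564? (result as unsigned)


~0b11001110000111100111110011110100 = 0b110001111000011000001100001011 = 836862731 (32-bit unsigned)

836862731


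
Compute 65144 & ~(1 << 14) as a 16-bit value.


65144 & ~(1 << 14) = 48760

48760


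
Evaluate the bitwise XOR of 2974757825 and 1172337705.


0b10110001010011110011001111000001 ^ 0b1000101111000000111010000101001 = 0b11110100101011110100011111101000 = 4105127912

4105127912


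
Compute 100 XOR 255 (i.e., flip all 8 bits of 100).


100 ^ 255 = 155

155


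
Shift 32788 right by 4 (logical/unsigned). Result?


0b1000000000010100 >> 4 = 0b100000000001 = 2049

2049


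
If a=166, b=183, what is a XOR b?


166 ^ 183 = 17

17


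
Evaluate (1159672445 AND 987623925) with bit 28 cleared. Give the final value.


Step 1: 1159672445 & 987623925 = 1912949
Step 2: 1912949 & ~(1 << 28) = 1912949

1912949


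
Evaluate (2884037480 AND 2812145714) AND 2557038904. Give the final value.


Step 1: 2884037480 & 2812145714 = 2743394336
Step 2: 2743394336 & 2557038904 = 2147500064

2147500064


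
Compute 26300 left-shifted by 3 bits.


0b110011010111100 << 3 = 0b110011010111100000 = 210400

210400


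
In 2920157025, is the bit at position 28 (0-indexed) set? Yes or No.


0b10101110000011100000111101100001, bit 28 = 0. No

No


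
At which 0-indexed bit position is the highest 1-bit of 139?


0b10001011. Highest set bit at position 7

7


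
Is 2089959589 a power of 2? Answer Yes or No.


0b1111100100100100100000010100101. Multiple bits set => No

No


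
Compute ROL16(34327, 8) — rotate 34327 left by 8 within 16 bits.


Rotate 0b1000011000010111 left by 8 (16-bit) = 0b1011110000110 = 6022

6022


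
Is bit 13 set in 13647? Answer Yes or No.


0b11010101001111, bit 13 = 1. Yes

Yes


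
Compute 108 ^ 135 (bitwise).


0b1101100 ^ 0b10000111 = 0b11101011 = 235

235


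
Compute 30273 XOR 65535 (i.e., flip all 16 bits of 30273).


30273 ^ 65535 = 35262

35262


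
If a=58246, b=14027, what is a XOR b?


58246 ^ 14027 = 54605

54605


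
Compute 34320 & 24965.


0b1000011000010000 & 0b110000110000101 = 0b0 = 0

0


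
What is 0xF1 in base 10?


F1 hex = 241 decimal

241


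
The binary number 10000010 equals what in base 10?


10000010 in decimal = 130

130


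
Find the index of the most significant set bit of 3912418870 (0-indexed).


0b11101001001100101100011000110110. Highest set bit at position 31

31


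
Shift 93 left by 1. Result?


0b1011101 << 1 = 0b10111010 = 186

186


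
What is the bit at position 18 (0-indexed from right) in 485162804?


0b11100111010101111111100110100, position 18 = 0

0


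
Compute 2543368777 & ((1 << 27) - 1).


2543368777 & 134217727 = 127449673

127449673


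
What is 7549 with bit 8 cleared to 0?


7549 & ~(1 << 8) = 7293

7293


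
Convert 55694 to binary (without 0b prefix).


55694 = 1101100110001110 in binary

1101100110001110


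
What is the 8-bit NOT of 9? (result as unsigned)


~0b1001 = 0b11110110 = 246 (8-bit unsigned)

246


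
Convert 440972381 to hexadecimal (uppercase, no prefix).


440972381 = 1A48B45D hex

1A48B45D


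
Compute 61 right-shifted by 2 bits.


0b111101 >> 2 = 0b1111 = 15

15


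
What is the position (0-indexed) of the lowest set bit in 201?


0b11001001. Lowest set bit at position 0

0


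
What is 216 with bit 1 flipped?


216 ^ (1 << 1) = 216 ^ 2 = 218

218


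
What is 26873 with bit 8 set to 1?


26873 | (1 << 8) = 26873 | 256 = 27129

27129


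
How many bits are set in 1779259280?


0b1101010000011010101011110010000 has 14 set bits

14


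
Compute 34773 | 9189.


0b1000011111010101 | 0b10001111100101 = 0b1010011111110101 = 42997

42997


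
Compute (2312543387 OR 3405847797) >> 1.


Step 1: 2312543387 | 3405847797 = 3419905279
Step 2: 3419905279 >> 1 = 1709952639

1709952639


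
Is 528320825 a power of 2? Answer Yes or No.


0b11111011111011000100100111001. Multiple bits set => No

No


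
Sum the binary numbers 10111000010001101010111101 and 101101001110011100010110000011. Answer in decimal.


10111000010001101010111101 + 101101001110011100010110000011 = 110000000110101110000001000000 = 807067712

807067712


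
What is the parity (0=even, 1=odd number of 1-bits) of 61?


0b111101 has 5 ones => parity 1

1


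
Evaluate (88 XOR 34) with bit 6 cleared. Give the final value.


Step 1: 88 ^ 34 = 122
Step 2: 122 & ~(1 << 6) = 58

58


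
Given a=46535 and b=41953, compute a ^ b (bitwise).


46535 ^ 41953 = 5670

5670


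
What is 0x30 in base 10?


30 hex = 48 decimal

48


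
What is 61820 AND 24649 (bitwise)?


0b1111000101111100 & 0b110000001001001 = 0b110000001001000 = 24648

24648


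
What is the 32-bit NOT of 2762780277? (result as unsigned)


~0b10100100101011001010111001110101 = 0b1011011010100110101000110001010 = 1532187018 (32-bit unsigned)

1532187018


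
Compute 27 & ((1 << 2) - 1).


27 & 3 = 3

3


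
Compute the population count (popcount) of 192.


0b11000000 has 2 set bits

2


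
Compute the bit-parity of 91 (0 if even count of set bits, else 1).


0b1011011 has 5 ones => parity 1

1


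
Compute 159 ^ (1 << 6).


159 ^ (1 << 6) = 159 ^ 64 = 223

223


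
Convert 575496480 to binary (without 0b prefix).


575496480 = 100010010011010110000100100000 in binary

100010010011010110000100100000


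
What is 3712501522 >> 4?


0b11011101010010000100011100010010 >> 4 = 0b1101110101001000010001110001 = 232031345

232031345


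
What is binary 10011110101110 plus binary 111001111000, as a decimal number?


10011110101110 + 111001111000 = 11011000100110 = 13862

13862


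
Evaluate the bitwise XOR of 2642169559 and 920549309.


0b10011101011111000100111011010111 ^ 0b110110110111100111011110111101 = 0b10101011101000100011100101101010 = 2879535466

2879535466


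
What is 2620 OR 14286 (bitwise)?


0b101000111100 | 0b11011111001110 = 0b11111111111110 = 16382

16382


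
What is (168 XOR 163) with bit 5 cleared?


Step 1: 168 ^ 163 = 11
Step 2: 11 & ~(1 << 5) = 11

11


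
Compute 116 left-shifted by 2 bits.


0b1110100 << 2 = 0b111010000 = 464

464


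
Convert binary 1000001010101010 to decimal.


1000001010101010 in decimal = 33450

33450


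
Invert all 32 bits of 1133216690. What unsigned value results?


1133216690 ^ 4294967295 = 3161750605

3161750605


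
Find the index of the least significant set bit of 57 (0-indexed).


0b111001. Lowest set bit at position 0

0


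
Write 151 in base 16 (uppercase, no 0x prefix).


151 = 97 hex

97


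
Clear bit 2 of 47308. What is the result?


47308 & ~(1 << 2) = 47304

47304


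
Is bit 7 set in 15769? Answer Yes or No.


0b11110110011001, bit 7 = 1. Yes

Yes


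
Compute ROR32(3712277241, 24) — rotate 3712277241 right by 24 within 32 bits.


Rotate 0b11011101010001001101101011111001 right by 24 (32-bit) = 0b1000100110110101111100111011101 = 1155201501

1155201501


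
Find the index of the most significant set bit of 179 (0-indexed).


0b10110011. Highest set bit at position 7

7


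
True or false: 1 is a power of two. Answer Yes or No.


0b1. Only one bit set => Yes

Yes


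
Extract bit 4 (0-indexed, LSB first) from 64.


0b1000000, position 4 = 0

0


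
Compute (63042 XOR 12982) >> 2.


Step 1: 63042 ^ 12982 = 50420
Step 2: 50420 >> 2 = 12605

12605


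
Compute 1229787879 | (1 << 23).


1229787879 | (1 << 23) = 1229787879 | 8388608 = 1238176487

1238176487


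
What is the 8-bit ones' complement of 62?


62 ^ 255 = 193

193


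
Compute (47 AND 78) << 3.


Step 1: 47 & 78 = 14
Step 2: 14 << 3 = 112

112


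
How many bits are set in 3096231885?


0b10111000100011001011111111001101 has 19 set bits

19


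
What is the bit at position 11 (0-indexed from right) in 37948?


0b1001010000111100, position 11 = 0

0


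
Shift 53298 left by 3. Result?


0b1101000000110010 << 3 = 0b1101000000110010000 = 426384

426384


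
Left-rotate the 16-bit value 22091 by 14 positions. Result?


Rotate 0b101011001001011 left by 14 (16-bit) = 0b1101010110010010 = 54674

54674


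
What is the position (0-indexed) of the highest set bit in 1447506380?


0b1010110010001110011000111001100. Highest set bit at position 30

30


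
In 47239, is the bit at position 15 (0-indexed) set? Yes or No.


0b1011100010000111, bit 15 = 1. Yes

Yes


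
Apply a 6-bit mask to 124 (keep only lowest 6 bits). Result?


124 & 63 = 60

60


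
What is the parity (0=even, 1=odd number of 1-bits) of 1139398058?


0b1000011111010011101010110101010 has 17 ones => parity 1

1


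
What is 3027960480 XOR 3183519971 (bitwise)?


0b10110100011110110000001010100000 ^ 0b10111101110000001010100011100011 = 0b1001101110111010101001000011 = 163293763

163293763


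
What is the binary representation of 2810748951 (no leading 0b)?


2810748951 = 10100111100010001010000000010111 in binary

10100111100010001010000000010111


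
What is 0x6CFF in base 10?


6CFF hex = 27903 decimal

27903


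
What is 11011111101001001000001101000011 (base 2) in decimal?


11011111101001001000001101000011 in decimal = 3752100675

3752100675


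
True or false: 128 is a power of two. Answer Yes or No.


0b10000000. Only one bit set => Yes

Yes


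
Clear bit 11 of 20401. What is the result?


20401 & ~(1 << 11) = 18353

18353


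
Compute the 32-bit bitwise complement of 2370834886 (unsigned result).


~0b10001101010100000001000111000110 = 0b1110010101011111110111000111001 = 1924132409 (32-bit unsigned)

1924132409


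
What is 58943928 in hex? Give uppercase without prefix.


58943928 = 38369B8 hex

38369B8


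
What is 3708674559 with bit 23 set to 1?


3708674559 | (1 << 23) = 3708674559 | 8388608 = 3717063167

3717063167


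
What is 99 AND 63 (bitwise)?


0b1100011 & 0b111111 = 0b100011 = 35

35


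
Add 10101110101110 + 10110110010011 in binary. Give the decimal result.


10101110101110 + 10110110010011 = 101100101000001 = 22849

22849


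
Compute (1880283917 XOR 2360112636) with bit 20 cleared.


Step 1: 1880283917 ^ 2360112636 = 4240355057
Step 2: 4240355057 & ~(1 << 20) = 4239306481

4239306481


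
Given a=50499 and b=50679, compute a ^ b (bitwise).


50499 ^ 50679 = 180

180


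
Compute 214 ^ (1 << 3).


214 ^ (1 << 3) = 214 ^ 8 = 222

222


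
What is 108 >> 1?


0b1101100 >> 1 = 0b110110 = 54

54


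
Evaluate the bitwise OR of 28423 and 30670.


0b110111100000111 | 0b111011111001110 = 0b111111111001111 = 32719

32719


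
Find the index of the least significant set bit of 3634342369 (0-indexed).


0b11011000100111111010100111100001. Lowest set bit at position 0

0


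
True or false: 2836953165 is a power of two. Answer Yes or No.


0b10101001000110000111100001001101. Multiple bits set => No

No


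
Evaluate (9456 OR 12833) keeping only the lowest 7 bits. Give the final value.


Step 1: 9456 | 12833 = 14065
Step 2: 14065 & 127 = 113

113


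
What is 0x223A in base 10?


223A hex = 8762 decimal

8762


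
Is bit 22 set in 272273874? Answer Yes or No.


0b10000001110101001000111010010, bit 22 = 0. No

No


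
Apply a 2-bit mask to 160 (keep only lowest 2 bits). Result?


160 & 3 = 0

0


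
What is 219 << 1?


0b11011011 << 1 = 0b110110110 = 438

438


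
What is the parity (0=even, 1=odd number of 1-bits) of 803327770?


0b101111111000011100111100011010 has 18 ones => parity 0

0


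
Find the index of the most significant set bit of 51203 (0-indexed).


0b1100100000000011. Highest set bit at position 15

15


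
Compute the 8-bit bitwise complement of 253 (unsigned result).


~0b11111101 = 0b10 = 2 (8-bit unsigned)

2


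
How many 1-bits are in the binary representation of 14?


0b1110 has 3 set bits

3


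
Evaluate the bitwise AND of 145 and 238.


0b10010001 & 0b11101110 = 0b10000000 = 128

128


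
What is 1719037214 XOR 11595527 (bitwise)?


0b1100110011101100110110100011110 ^ 0b101100001110111100000111 = 0b1100110110001101000001000011001 = 1724285465

1724285465


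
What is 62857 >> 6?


0b1111010110001001 >> 6 = 0b1111010110 = 982

982


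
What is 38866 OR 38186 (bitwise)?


0b1001011111010010 | 0b1001010100101010 = 0b1001011111111010 = 38906

38906


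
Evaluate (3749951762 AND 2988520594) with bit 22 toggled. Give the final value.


Step 1: 3749951762 & 2988520594 = 2449551378
Step 2: 2449551378 ^ (1 << 22) = 2449551378 ^ 4194304 = 2453745682

2453745682


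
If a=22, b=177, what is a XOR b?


22 ^ 177 = 167

167


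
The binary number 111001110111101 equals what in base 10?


111001110111101 in decimal = 29629

29629


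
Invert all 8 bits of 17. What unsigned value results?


17 ^ 255 = 238

238


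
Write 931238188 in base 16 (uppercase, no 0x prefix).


931238188 = 3781912C hex

3781912C


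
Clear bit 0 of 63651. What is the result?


63651 & ~(1 << 0) = 63650

63650


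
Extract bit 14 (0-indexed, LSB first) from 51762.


0b1100101000110010, position 14 = 1

1


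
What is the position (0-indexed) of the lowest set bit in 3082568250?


0b10110111101111000100001000111010. Lowest set bit at position 1

1


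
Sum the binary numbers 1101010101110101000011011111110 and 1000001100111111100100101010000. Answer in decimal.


1101010101110101000011011111110 + 1000001100111111100100101010000 = 10101100010110100101000001001110 = 2891599950

2891599950


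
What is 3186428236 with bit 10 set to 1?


3186428236 | (1 << 10) = 3186428236 | 1024 = 3186429260

3186429260


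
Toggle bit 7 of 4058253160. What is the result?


4058253160 ^ (1 << 7) = 4058253160 ^ 128 = 4058253288

4058253288


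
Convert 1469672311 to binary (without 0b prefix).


1469672311 = 1010111100110010110101101110111 in binary

1010111100110010110101101110111


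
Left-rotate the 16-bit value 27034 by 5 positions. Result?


Rotate 0b110100110011010 left by 5 (16-bit) = 0b11001101001101 = 13133

13133


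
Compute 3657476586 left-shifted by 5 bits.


0b11011010000000001010100111101010 << 5 = 0b1101101000000000101010011110101000000 = 117039250752

117039250752


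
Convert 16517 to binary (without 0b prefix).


16517 = 100000010000101 in binary

100000010000101


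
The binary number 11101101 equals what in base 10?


11101101 in decimal = 237

237


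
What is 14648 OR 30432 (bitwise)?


0b11100100111000 | 0b111011011100000 = 0b111111111111000 = 32760

32760


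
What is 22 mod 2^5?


22 & 31 = 22

22


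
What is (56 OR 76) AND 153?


Step 1: 56 | 76 = 124
Step 2: 124 & 153 = 24

24


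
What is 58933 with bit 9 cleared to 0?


58933 & ~(1 << 9) = 58421

58421


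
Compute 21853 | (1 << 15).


21853 | (1 << 15) = 21853 | 32768 = 54621

54621


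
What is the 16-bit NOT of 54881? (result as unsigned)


~0b1101011001100001 = 0b10100110011110 = 10654 (16-bit unsigned)

10654


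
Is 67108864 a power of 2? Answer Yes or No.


0b100000000000000000000000000. Only one bit set => Yes

Yes


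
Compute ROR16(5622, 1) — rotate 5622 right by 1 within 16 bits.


Rotate 0b1010111110110 right by 1 (16-bit) = 0b101011111011 = 2811

2811


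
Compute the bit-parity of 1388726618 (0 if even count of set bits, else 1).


0b1010010110001100100100101011010 has 14 ones => parity 0

0


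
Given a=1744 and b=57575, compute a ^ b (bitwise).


1744 ^ 57575 = 58935

58935


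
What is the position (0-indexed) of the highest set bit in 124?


0b1111100. Highest set bit at position 6

6


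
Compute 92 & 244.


0b1011100 & 0b11110100 = 0b1010100 = 84

84


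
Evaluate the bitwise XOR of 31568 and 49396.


0b111101101010000 ^ 0b1100000011110100 = 0b1011101110100100 = 48036

48036


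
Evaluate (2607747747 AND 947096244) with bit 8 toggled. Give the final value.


Step 1: 2607747747 & 947096244 = 409141920
Step 2: 409141920 ^ (1 << 8) = 409141920 ^ 256 = 409142176

409142176


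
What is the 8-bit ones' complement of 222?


222 ^ 255 = 33

33


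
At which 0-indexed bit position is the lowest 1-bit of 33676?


0b1000001110001100. Lowest set bit at position 2

2


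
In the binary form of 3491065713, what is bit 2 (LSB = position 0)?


0b11010000000101010110111101110001, position 2 = 0

0


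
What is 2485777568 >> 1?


0b10010100001010011111010010100000 >> 1 = 0b1001010000101001111101001010000 = 1242888784

1242888784


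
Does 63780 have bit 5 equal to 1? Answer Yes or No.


0b1111100100100100, bit 5 = 1. Yes

Yes


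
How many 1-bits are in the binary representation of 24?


0b11000 has 2 set bits

2


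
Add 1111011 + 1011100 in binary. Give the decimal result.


1111011 + 1011100 = 11010111 = 215

215


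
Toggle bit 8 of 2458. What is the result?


2458 ^ (1 << 8) = 2458 ^ 256 = 2202

2202


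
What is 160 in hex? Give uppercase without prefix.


160 = A0 hex

A0


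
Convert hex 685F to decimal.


685F hex = 26719 decimal

26719


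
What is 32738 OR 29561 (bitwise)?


0b111111111100010 | 0b111001101111001 = 0b111111111111011 = 32763

32763


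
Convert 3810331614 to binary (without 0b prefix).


3810331614 = 11100011000111010000101111011110 in binary

11100011000111010000101111011110


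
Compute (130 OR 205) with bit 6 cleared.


Step 1: 130 | 205 = 207
Step 2: 207 & ~(1 << 6) = 143

143


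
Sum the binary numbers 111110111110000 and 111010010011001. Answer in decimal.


111110111110000 + 111010010011001 = 1111001010001001 = 62089

62089


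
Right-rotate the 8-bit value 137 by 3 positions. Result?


Rotate 0b10001001 right by 3 (8-bit) = 0b110001 = 49

49


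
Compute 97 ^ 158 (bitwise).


0b1100001 ^ 0b10011110 = 0b11111111 = 255

255


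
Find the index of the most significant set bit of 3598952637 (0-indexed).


0b11010110100000111010100010111101. Highest set bit at position 31

31


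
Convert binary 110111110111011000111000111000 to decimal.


110111110111011000111000111000 in decimal = 937266744

937266744


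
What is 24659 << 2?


0b110000001010011 << 2 = 0b11000000101001100 = 98636

98636


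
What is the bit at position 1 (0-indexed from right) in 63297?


0b1111011101000001, position 1 = 0

0


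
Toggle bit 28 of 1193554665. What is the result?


1193554665 ^ (1 << 28) = 1193554665 ^ 268435456 = 1461990121

1461990121


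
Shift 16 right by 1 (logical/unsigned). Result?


0b10000 >> 1 = 0b1000 = 8

8


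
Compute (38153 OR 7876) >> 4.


Step 1: 38153 | 7876 = 40909
Step 2: 40909 >> 4 = 2556

2556


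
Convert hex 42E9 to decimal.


42E9 hex = 17129 decimal

17129


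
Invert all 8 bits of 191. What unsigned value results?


191 ^ 255 = 64

64


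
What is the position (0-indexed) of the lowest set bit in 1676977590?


0b1100011111101001010010110110110. Lowest set bit at position 1

1


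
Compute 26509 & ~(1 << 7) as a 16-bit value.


26509 & ~(1 << 7) = 26381

26381


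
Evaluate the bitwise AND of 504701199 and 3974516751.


0b11110000101010010000100001111 & 0b11101100111001100101000000001111 = 0b1100000001000000000000001111 = 201588751

201588751


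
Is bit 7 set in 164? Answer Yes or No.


0b10100100, bit 7 = 1. Yes

Yes


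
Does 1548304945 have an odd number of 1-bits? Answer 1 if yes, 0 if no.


0b1011100010010010100001000110001 has 12 ones => parity 0

0


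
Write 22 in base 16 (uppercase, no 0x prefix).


22 = 16 hex

16


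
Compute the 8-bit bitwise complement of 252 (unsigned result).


~0b11111100 = 0b11 = 3 (8-bit unsigned)

3


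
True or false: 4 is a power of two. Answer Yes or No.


0b100. Only one bit set => Yes

Yes


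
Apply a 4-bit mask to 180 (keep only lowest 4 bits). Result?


180 & 15 = 4

4


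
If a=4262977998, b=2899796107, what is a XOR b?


4262977998 ^ 2899796107 = 1388347717

1388347717


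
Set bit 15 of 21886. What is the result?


21886 | (1 << 15) = 21886 | 32768 = 54654

54654


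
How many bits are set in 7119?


0b1101111001111 has 10 set bits

10


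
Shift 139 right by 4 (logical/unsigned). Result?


0b10001011 >> 4 = 0b1000 = 8

8


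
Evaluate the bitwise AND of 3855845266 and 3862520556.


0b11100101110100111000011110010010 & 0b11100110001110010110001011101100 = 0b11100100000100010000001010000000 = 3826320000

3826320000


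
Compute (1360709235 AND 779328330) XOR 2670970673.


Step 1: 1360709235 & 779328330 = 1212994
Step 2: 1212994 ^ 2670970673 = 2669757811

2669757811


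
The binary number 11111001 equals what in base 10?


11111001 in decimal = 249

249


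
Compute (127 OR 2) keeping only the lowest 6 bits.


Step 1: 127 | 2 = 127
Step 2: 127 & 63 = 63

63


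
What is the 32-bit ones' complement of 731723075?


731723075 ^ 4294967295 = 3563244220

3563244220


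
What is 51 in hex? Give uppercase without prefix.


51 = 33 hex

33


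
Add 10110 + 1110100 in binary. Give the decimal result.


10110 + 1110100 = 10001010 = 138

138


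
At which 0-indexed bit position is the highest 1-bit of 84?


0b1010100. Highest set bit at position 6

6


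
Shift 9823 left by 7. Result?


0b10011001011111 << 7 = 0b100110010111110000000 = 1257344

1257344


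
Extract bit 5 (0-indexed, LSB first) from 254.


0b11111110, position 5 = 1

1


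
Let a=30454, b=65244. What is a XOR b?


30454 ^ 65244 = 34858

34858


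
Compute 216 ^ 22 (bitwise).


0b11011000 ^ 0b10110 = 0b11001110 = 206

206


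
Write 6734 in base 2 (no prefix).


6734 = 1101001001110 in binary

1101001001110


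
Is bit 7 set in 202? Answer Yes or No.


0b11001010, bit 7 = 1. Yes

Yes


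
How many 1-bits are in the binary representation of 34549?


0b1000011011110101 has 9 set bits

9


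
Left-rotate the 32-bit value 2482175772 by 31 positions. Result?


Rotate 0b10010011111100101111111100011100 left by 31 (32-bit) = 0b1001001111110010111111110001110 = 1241087886

1241087886


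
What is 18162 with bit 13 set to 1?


18162 | (1 << 13) = 18162 | 8192 = 26354

26354


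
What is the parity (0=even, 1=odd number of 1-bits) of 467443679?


0b11011110111001001111111011111 has 22 ones => parity 0

0


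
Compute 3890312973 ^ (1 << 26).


3890312973 ^ (1 << 26) = 3890312973 ^ 67108864 = 3823204109

3823204109


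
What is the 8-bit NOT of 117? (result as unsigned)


~0b1110101 = 0b10001010 = 138 (8-bit unsigned)

138


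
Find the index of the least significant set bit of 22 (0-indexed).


0b10110. Lowest set bit at position 1

1


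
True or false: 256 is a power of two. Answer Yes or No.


0b100000000. Only one bit set => Yes

Yes


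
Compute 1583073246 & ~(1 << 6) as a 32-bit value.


1583073246 & ~(1 << 6) = 1583073182

1583073182


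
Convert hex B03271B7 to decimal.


B03271B7 hex = 2956095927 decimal

2956095927


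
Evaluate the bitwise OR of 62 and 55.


0b111110 | 0b110111 = 0b111111 = 63

63


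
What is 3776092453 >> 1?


0b11100001000100101001100100100101 >> 1 = 0b1110000100010010100110010010010 = 1888046226

1888046226


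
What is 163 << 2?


0b10100011 << 2 = 0b1010001100 = 652

652


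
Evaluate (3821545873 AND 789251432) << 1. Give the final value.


Step 1: 3821545873 & 789251432 = 587727104
Step 2: 587727104 << 1 = 1175454208

1175454208


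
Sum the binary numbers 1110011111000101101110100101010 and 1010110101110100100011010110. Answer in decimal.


1110011111000101101110100101010 + 1010110101110100100011010110 = 1111110101110100010011000000000 = 2126128640

2126128640


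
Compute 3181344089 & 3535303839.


0b10111101100111110111010101011001 & 0b11010010101110000111010010011111 = 0b10010000100110000111010000011001 = 2425910297

2425910297


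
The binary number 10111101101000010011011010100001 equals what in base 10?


10111101101000010011011010100001 in decimal = 3181459105

3181459105


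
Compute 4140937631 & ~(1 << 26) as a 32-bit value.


4140937631 & ~(1 << 26) = 4073828767

4073828767


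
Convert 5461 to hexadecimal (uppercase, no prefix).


5461 = 1555 hex

1555


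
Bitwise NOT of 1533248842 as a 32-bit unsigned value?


~0b1011011011000111000010101001010 = 0b10100100100111000111101010110101 = 2761718453 (32-bit unsigned)

2761718453


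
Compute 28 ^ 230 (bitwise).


0b11100 ^ 0b11100110 = 0b11111010 = 250

250


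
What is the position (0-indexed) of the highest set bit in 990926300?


0b111011000100000101010111011100. Highest set bit at position 29

29


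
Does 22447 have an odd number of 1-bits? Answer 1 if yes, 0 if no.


0b101011110101111 has 11 ones => parity 1

1


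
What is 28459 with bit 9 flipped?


28459 ^ (1 << 9) = 28459 ^ 512 = 27947

27947


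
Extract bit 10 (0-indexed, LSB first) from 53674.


0b1101000110101010, position 10 = 0

0


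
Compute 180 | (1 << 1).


180 | (1 << 1) = 180 | 2 = 182

182


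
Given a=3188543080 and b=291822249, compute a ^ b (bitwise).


3188543080 ^ 291822249 = 2942932161

2942932161


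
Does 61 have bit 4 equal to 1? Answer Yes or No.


0b111101, bit 4 = 1. Yes

Yes


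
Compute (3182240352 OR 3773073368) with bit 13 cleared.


Step 1: 3182240352 | 3773073368 = 4260210680
Step 2: 4260210680 & ~(1 << 13) = 4260202488

4260202488


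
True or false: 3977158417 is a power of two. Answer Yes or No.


0b11101101000011101001111100010001. Multiple bits set => No

No


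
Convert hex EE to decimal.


EE hex = 238 decimal

238


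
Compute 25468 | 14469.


0b110001101111100 | 0b11100010000101 = 0b111101111111101 = 31741

31741


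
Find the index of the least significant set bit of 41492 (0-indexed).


0b1010001000010100. Lowest set bit at position 2

2


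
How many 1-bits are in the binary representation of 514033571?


0b11110101000111000011110100011 has 16 set bits

16


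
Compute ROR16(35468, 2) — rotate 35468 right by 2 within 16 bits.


Rotate 0b1000101010001100 right by 2 (16-bit) = 0b10001010100011 = 8867

8867


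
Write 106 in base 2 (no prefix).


106 = 1101010 in binary

1101010


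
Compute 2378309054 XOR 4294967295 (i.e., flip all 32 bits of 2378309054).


2378309054 ^ 4294967295 = 1916658241

1916658241


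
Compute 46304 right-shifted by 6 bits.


0b1011010011100000 >> 6 = 0b1011010011 = 723

723


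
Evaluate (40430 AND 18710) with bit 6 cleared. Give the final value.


Step 1: 40430 & 18710 = 2310
Step 2: 2310 & ~(1 << 6) = 2310

2310


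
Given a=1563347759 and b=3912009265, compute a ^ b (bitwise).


1563347759 ^ 3912009265 = 3020049694

3020049694


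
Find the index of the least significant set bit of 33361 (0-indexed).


0b1000001001010001. Lowest set bit at position 0

0


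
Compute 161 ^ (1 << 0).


161 ^ (1 << 0) = 161 ^ 1 = 160

160


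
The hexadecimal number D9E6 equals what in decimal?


D9E6 hex = 55782 decimal

55782


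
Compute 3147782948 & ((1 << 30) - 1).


3147782948 & 1073741823 = 1000299300

1000299300


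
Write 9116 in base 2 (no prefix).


9116 = 10001110011100 in binary

10001110011100


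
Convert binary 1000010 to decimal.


1000010 in decimal = 66

66


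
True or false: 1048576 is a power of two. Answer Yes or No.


0b100000000000000000000. Only one bit set => Yes

Yes


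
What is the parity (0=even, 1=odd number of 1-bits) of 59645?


0b1110100011111101 has 11 ones => parity 1

1


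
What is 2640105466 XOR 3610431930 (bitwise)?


0b10011101010111001100111111111010 ^ 0b11010111001100101101000110111010 = 0b1001010011011100001111001000000 = 1248730688

1248730688


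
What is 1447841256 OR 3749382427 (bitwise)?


0b1010110010011000100110111101000 | 0b11011111011110110000100100011011 = 0b11011111011111110100110111111011 = 3749662203

3749662203


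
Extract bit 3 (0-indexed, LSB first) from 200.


0b11001000, position 3 = 1

1


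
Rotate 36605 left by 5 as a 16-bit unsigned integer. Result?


Rotate 0b1000111011111101 left by 5 (16-bit) = 0b1101111110110001 = 57265

57265


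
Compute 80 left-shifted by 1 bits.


0b1010000 << 1 = 0b10100000 = 160

160


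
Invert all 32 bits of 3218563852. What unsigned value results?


3218563852 ^ 4294967295 = 1076403443

1076403443


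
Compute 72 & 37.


0b1001000 & 0b100101 = 0b0 = 0

0


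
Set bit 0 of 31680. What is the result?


31680 | (1 << 0) = 31680 | 1 = 31681

31681


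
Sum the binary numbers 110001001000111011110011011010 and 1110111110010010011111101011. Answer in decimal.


110001001000111011110011011010 + 1110111110010010011111101011 = 1000000000111001110010011000101 = 1075635397

1075635397


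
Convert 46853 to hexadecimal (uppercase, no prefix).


46853 = B705 hex

B705


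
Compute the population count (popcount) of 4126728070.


0b11110101111110001101111110000110 has 21 set bits

21


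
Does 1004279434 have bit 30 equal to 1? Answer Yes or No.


0b111011110111000001011010001010, bit 30 = 0. No

No


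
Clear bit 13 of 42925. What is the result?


42925 & ~(1 << 13) = 34733

34733


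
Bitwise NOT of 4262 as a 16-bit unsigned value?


~0b1000010100110 = 0b1110111101011001 = 61273 (16-bit unsigned)

61273


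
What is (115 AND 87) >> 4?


Step 1: 115 & 87 = 83
Step 2: 83 >> 4 = 5

5


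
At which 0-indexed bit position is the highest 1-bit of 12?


0b1100. Highest set bit at position 3

3


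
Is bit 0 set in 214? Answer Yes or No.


0b11010110, bit 0 = 0. No

No


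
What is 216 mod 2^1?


216 & 1 = 0

0


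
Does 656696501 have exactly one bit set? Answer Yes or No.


0b100111001001000110010010110101. Multiple bits set => No

No


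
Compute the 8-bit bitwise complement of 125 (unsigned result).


~0b1111101 = 0b10000010 = 130 (8-bit unsigned)

130


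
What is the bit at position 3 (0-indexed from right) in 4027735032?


0b11110000000100100101101111111000, position 3 = 1

1


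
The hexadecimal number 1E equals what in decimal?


1E hex = 30 decimal

30


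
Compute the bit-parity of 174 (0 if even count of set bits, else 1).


0b10101110 has 5 ones => parity 1

1


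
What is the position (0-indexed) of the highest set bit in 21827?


0b101010101000011. Highest set bit at position 14

14


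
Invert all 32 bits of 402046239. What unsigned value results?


402046239 ^ 4294967295 = 3892921056

3892921056


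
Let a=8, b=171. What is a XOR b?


8 ^ 171 = 163

163


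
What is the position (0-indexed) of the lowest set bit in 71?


0b1000111. Lowest set bit at position 0

0


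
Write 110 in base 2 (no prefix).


110 = 1101110 in binary

1101110


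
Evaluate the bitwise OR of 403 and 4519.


0b110010011 | 0b1000110100111 = 0b1000110110111 = 4535

4535


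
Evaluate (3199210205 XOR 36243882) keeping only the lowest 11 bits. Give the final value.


Step 1: 3199210205 ^ 36243882 = 3164150647
Step 2: 3164150647 & 2047 = 887

887


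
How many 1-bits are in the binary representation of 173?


0b10101101 has 5 set bits

5


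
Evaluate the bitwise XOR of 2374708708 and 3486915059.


0b10001101100010110010110111100100 ^ 0b11001111110101100001100111110011 = 0b1000010010111010011010000010111 = 1113404439

1113404439


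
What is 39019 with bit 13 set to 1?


39019 | (1 << 13) = 39019 | 8192 = 47211

47211


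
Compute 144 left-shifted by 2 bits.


0b10010000 << 2 = 0b1001000000 = 576

576


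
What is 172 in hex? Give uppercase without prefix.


172 = AC hex

AC


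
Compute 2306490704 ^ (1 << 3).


2306490704 ^ (1 << 3) = 2306490704 ^ 8 = 2306490712

2306490712


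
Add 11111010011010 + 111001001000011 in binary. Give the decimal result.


11111010011010 + 111001001000011 = 1011000011011101 = 45277

45277


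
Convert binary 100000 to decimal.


100000 in decimal = 32

32


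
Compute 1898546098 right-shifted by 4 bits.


0b1110001001010011000001110110010 >> 4 = 0b111000100101001100000111011 = 118659131

118659131


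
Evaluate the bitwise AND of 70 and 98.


0b1000110 & 0b1100010 = 0b1000010 = 66

66


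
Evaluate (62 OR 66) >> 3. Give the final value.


Step 1: 62 | 66 = 126
Step 2: 126 >> 3 = 15

15


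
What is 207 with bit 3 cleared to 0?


207 & ~(1 << 3) = 199

199


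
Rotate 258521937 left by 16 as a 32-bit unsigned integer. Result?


Rotate 0b1111011010001011101101010001 left by 16 (32-bit) = 0b10111011010100010000111101101000 = 3142651752

3142651752


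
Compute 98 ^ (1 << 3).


98 ^ (1 << 3) = 98 ^ 8 = 106

106


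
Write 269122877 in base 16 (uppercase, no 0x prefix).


269122877 = 100A7D3D hex

100A7D3D


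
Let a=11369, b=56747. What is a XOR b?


11369 ^ 56747 = 61890

61890


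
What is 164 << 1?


0b10100100 << 1 = 0b101001000 = 328

328


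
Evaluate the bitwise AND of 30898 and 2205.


0b111100010110010 & 0b100010011101 = 0b100010010000 = 2192

2192


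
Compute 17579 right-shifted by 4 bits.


0b100010010101011 >> 4 = 0b10001001010 = 1098

1098


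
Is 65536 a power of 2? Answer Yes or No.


0b10000000000000000. Only one bit set => Yes

Yes


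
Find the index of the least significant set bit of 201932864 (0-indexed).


0b1100000010010100000001000000. Lowest set bit at position 6

6


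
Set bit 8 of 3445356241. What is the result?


3445356241 | (1 << 8) = 3445356241 | 256 = 3445356497

3445356497


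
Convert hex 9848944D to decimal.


9848944D hex = 2554893389 decimal

2554893389


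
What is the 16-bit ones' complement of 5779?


5779 ^ 65535 = 59756

59756


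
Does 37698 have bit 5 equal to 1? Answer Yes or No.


0b1001001101000010, bit 5 = 0. No

No


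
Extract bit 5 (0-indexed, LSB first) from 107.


0b1101011, position 5 = 1

1


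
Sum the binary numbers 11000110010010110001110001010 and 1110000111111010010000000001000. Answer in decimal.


11000110010010110001110001010 + 1110000111111010010000000001000 = 10001001110001101000001110010010 = 2311488402

2311488402


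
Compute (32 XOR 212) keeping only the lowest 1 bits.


Step 1: 32 ^ 212 = 244
Step 2: 244 & 1 = 0

0


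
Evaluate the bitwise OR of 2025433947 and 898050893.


0b1111000101110011010101101011011 | 0b110101100001110010101101001101 = 0b1111101101111111010101101011111 = 2109713247

2109713247


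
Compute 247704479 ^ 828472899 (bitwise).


0b1110110000111010101110011111 ^ 0b110001011000010111111001000011 = 0b111111101000101101010111011100 = 1067636188

1067636188


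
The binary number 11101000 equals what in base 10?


11101000 in decimal = 232

232


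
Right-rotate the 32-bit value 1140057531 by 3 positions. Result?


Rotate 0b1000011111100111110010110111011 right by 3 (32-bit) = 0b1101000011111100111110010110111 = 1753119927

1753119927


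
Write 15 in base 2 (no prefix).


15 = 1111 in binary

1111


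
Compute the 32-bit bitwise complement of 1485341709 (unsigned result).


~0b1011000100010001000010000001101 = 0b10100111011101110111101111110010 = 2809625586 (32-bit unsigned)

2809625586


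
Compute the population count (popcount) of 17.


0b10001 has 2 set bits

2


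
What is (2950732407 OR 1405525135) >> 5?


Step 1: 2950732407 | 1405525135 = 4293304063
Step 2: 4293304063 >> 5 = 134165751

134165751


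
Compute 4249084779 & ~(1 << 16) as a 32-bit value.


4249084779 & ~(1 << 16) = 4249019243

4249019243


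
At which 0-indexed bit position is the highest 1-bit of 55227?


0b1101011110111011. Highest set bit at position 15

15


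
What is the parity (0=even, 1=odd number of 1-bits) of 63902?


0b1111100110011110 has 11 ones => parity 1

1


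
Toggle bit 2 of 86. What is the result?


86 ^ (1 << 2) = 86 ^ 4 = 82

82


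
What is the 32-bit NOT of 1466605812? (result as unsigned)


~0b1010111011010101010000011110100 = 0b10101000100101010101111100001011 = 2828361483 (32-bit unsigned)

2828361483


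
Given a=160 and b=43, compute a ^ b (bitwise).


160 ^ 43 = 139

139


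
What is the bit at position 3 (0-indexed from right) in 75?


0b1001011, position 3 = 1

1


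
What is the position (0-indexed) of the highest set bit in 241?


0b11110001. Highest set bit at position 7

7


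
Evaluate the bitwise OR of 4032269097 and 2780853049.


0b11110000010101111000101100101001 | 0b10100101110000000111001100111001 = 0b11110101110101111111101100111001 = 4124572473

4124572473


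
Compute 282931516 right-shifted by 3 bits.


0b10000110111010011000100111100 >> 3 = 0b10000110111010011000100111 = 35366439

35366439


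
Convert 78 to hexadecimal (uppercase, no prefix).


78 = 4E hex

4E


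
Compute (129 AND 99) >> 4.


Step 1: 129 & 99 = 1
Step 2: 1 >> 4 = 0

0


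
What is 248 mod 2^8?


248 & 255 = 248

248


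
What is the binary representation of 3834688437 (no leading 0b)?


3834688437 = 11100100100100001011001110110101 in binary

11100100100100001011001110110101


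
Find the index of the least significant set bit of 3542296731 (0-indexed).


0b11010011001000110010100010011011. Lowest set bit at position 0

0


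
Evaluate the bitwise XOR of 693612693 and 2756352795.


0b101001010101111011000010010101 ^ 0b10100100010010101001101100011011 = 0b10001101000111010010101110001110 = 2367499150

2367499150


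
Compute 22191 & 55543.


0b101011010101111 & 0b1101100011110111 = 0b101000010100111 = 20647

20647


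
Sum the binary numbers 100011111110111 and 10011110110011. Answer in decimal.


100011111110111 + 10011110110011 = 110111110101010 = 28586

28586


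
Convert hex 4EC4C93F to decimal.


4EC4C93F hex = 1321519423 decimal

1321519423
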